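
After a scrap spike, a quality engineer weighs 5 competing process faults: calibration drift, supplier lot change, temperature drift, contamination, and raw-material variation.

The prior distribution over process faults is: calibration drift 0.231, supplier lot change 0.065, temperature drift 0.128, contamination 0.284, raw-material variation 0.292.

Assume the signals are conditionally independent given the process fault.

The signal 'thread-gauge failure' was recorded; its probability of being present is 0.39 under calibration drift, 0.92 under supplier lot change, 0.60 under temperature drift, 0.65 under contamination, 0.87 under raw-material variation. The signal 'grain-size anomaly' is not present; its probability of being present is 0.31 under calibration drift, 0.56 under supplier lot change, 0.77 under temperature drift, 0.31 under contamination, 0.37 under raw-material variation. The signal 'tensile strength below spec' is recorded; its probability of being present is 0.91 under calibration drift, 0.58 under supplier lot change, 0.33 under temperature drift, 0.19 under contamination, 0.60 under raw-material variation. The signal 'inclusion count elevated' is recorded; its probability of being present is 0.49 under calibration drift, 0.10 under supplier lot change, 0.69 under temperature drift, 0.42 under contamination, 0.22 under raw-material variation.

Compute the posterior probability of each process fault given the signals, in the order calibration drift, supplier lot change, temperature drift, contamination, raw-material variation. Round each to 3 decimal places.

0.429, 0.024, 0.062, 0.157, 0.327

By Bayes' rule with conditional independence, the unnormalized weight for each hypothesis is prior × ∏ likelihoods (using 1 − P(present | H) for each absent signal):
  calibration drift: 0.231 × 0.39 × (1 − 0.31) × 0.91 × 0.49 = 0.027718
  supplier lot change: 0.065 × 0.92 × (1 − 0.56) × 0.58 × 0.10 = 0.0015261
  temperature drift: 0.128 × 0.60 × (1 − 0.77) × 0.33 × 0.69 = 0.0040221
  contamination: 0.284 × 0.65 × (1 − 0.31) × 0.19 × 0.42 = 0.010164
  raw-material variation: 0.292 × 0.87 × (1 − 0.37) × 0.60 × 0.22 = 0.021126
Marginal likelihood of the evidence = 0.064557.
P(calibration drift | evidence) = 0.027718 / 0.064557 ≈ 0.429
P(supplier lot change | evidence) = 0.0015261 / 0.064557 ≈ 0.024
P(temperature drift | evidence) = 0.0040221 / 0.064557 ≈ 0.062
P(contamination | evidence) = 0.010164 / 0.064557 ≈ 0.157
P(raw-material variation | evidence) = 0.021126 / 0.064557 ≈ 0.327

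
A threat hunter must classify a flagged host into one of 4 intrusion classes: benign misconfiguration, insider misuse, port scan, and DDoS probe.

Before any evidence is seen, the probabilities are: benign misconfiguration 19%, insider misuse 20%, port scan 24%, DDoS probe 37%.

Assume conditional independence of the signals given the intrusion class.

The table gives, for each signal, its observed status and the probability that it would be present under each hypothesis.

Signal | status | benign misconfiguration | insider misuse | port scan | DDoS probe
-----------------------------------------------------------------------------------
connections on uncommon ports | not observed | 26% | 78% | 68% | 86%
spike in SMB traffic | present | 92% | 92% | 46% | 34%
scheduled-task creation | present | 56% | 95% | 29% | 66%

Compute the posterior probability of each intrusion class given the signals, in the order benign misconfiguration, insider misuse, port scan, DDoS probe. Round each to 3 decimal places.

Multiply each prior by the joint likelihood of the signal pattern (using 1 − P(present | H) for each absent signal):
  benign misconfiguration: 0.19 × (1 − 0.26) × 0.92 × 0.56 = 0.072437
  insider misuse: 0.20 × (1 − 0.78) × 0.92 × 0.95 = 0.038456
  port scan: 0.24 × (1 − 0.68) × 0.46 × 0.29 = 0.010245
  DDoS probe: 0.37 × (1 − 0.86) × 0.34 × 0.66 = 0.011624
The unnormalized weights sum to 0.13276.
P(benign misconfiguration | evidence) = 0.072437 / 0.13276 ≈ 0.546
P(insider misuse | evidence) = 0.038456 / 0.13276 ≈ 0.290
P(port scan | evidence) = 0.010245 / 0.13276 ≈ 0.077
P(DDoS probe | evidence) = 0.011624 / 0.13276 ≈ 0.088

0.546, 0.290, 0.077, 0.088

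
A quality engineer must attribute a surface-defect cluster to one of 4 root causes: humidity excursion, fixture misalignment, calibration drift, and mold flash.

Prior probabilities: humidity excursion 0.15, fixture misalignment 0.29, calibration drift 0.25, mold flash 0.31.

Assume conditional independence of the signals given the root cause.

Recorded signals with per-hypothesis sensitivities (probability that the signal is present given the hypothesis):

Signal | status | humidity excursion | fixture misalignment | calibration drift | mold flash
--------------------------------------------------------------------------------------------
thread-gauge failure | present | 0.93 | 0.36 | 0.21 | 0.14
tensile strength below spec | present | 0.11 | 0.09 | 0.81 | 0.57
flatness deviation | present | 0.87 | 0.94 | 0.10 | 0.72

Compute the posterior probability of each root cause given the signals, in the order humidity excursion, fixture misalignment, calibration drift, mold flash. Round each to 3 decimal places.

0.302, 0.200, 0.096, 0.403

Multiply each prior by the joint likelihood of the signal pattern:
  humidity excursion: 0.15 × 0.93 × 0.11 × 0.87 = 0.01335
  fixture misalignment: 0.29 × 0.36 × 0.09 × 0.94 = 0.0088322
  calibration drift: 0.25 × 0.21 × 0.81 × 0.10 = 0.0042525
  mold flash: 0.31 × 0.14 × 0.57 × 0.72 = 0.017811
The unnormalized weights sum to 0.044246.
P(humidity excursion | evidence) = 0.01335 / 0.044246 ≈ 0.302
P(fixture misalignment | evidence) = 0.0088322 / 0.044246 ≈ 0.200
P(calibration drift | evidence) = 0.0042525 / 0.044246 ≈ 0.096
P(mold flash | evidence) = 0.017811 / 0.044246 ≈ 0.403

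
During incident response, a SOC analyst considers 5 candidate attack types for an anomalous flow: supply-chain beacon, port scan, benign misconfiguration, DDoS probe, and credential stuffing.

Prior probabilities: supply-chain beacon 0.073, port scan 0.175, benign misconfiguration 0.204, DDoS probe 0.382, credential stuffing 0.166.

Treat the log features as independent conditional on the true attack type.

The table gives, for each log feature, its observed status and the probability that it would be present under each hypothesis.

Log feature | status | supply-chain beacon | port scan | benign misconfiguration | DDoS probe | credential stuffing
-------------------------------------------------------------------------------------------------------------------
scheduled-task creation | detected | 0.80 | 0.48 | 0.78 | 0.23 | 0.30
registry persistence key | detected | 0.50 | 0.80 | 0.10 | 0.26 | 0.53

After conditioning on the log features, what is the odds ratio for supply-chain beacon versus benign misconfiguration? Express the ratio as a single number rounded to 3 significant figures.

The normalizing constant cancels in an odds ratio, so compute prior × likelihood for the two hypotheses only:
  supply-chain beacon: 0.073 × 0.80 × 0.50 = 0.0292
  benign misconfiguration: 0.204 × 0.78 × 0.10 = 0.015912
Posterior odds = 0.0292 / 0.015912 ≈ 1.84.

1.84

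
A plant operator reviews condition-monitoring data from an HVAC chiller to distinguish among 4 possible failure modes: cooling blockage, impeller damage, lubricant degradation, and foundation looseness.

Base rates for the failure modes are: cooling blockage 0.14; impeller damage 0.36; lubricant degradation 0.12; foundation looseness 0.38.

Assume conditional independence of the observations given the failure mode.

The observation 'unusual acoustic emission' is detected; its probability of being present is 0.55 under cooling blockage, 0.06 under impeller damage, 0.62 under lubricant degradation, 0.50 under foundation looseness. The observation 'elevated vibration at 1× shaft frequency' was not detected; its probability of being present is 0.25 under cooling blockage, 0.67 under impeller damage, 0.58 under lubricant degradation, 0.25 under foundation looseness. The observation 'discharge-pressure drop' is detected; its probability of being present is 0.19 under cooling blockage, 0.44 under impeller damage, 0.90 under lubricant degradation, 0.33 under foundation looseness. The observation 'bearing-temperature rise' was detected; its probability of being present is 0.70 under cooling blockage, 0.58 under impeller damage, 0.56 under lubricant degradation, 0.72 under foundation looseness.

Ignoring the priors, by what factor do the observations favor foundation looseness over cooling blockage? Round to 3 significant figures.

Take the product of per-observation likelihoods under each hypothesis (using 1 − P(present | H) for each absent observation), then divide.
  foundation looseness: 0.50 × (1 − 0.25) × 0.33 × 0.72 = 0.0891
  cooling blockage: 0.55 × (1 − 0.25) × 0.19 × 0.70 = 0.054863
Bayes factor = 0.0891 / 0.054863 ≈ 1.62

1.62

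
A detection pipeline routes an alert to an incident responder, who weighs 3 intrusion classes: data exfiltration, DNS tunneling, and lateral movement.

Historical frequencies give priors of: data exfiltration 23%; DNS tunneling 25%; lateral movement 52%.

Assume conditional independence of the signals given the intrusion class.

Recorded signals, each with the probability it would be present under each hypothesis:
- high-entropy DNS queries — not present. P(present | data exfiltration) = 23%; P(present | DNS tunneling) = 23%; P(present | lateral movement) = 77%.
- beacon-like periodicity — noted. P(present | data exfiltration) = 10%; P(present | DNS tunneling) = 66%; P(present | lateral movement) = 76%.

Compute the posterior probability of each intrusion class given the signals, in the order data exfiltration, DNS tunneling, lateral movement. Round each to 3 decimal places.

0.075, 0.539, 0.386

For each hypothesis, the unnormalized posterior weight is prior × product of the signal likelihoods (using 1 − P(present | H) for each absent signal):
  data exfiltration: 0.23 × (1 − 0.23) × 0.10 = 0.01771
  DNS tunneling: 0.25 × (1 − 0.23) × 0.66 = 0.12705
  lateral movement: 0.52 × (1 − 0.77) × 0.76 = 0.090896
The unnormalized weights sum to 0.23566.
P(data exfiltration | evidence) = 0.01771 / 0.23566 ≈ 0.075
P(DNS tunneling | evidence) = 0.12705 / 0.23566 ≈ 0.539
P(lateral movement | evidence) = 0.090896 / 0.23566 ≈ 0.386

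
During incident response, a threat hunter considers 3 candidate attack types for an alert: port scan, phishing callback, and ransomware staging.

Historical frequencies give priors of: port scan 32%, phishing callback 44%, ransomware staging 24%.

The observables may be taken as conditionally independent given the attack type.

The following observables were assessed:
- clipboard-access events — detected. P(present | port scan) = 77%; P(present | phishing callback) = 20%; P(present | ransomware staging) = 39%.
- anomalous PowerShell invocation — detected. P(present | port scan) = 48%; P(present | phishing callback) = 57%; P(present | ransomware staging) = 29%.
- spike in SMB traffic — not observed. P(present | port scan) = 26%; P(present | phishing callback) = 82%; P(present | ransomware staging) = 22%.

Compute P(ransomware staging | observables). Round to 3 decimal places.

Multiply each prior by the joint likelihood of the observable pattern (using 1 − P(present | H) for each absent observable):
  port scan: 0.32 × 0.77 × 0.48 × (1 − 0.26) = 0.087521
  phishing callback: 0.44 × 0.20 × 0.57 × (1 − 0.82) = 0.0090288
  ransomware staging: 0.24 × 0.39 × 0.29 × (1 − 0.22) = 0.021172
Marginal likelihood of the evidence = 0.11772.
P(ransomware staging | evidence) = 0.021172 / 0.11772 ≈ 0.180.

0.180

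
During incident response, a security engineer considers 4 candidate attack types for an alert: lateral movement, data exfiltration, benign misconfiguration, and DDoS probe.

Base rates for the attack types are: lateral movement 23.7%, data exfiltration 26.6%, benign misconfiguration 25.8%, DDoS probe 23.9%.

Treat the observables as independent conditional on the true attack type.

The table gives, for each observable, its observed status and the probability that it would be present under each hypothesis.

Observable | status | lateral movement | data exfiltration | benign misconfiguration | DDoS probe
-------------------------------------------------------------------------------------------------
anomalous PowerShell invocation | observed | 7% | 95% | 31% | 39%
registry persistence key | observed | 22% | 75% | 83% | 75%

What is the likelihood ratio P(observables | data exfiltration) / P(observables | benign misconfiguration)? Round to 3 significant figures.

Take the product of per-observable likelihoods under each hypothesis, then divide.
  data exfiltration: 0.95 × 0.75 = 0.7125
  benign misconfiguration: 0.31 × 0.83 = 0.2573
Bayes factor = 0.7125 / 0.2573 ≈ 2.77

2.77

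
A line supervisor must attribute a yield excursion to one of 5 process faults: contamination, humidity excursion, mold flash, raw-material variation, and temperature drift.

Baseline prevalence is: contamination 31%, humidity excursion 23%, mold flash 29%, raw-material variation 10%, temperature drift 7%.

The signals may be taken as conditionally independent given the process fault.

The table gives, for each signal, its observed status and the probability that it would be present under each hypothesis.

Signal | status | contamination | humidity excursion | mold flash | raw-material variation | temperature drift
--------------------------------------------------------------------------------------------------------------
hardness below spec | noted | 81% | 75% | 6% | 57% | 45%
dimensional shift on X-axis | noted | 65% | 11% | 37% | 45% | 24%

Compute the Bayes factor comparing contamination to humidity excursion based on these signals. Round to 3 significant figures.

6.38

Take the product of per-signal likelihoods under each hypothesis, then divide.
  contamination: 0.81 × 0.65 = 0.5265
  humidity excursion: 0.75 × 0.11 = 0.0825
Bayes factor = 0.5265 / 0.0825 ≈ 6.38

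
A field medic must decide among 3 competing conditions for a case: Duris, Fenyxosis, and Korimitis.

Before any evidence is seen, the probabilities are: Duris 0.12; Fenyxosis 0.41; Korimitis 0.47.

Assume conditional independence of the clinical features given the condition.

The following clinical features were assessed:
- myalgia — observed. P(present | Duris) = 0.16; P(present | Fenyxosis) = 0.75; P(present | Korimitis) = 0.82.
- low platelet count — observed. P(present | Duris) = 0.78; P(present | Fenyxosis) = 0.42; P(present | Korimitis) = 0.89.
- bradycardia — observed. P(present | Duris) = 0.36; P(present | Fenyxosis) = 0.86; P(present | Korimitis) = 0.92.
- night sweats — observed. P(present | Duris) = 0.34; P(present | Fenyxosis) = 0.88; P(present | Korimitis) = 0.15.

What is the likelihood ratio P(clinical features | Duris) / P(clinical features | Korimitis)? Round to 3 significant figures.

The Bayes factor is the ratio of the joint likelihoods of the clinical feature pattern under the two hypotheses.
  Duris: 0.16 × 0.78 × 0.36 × 0.34 = 0.015276
  Korimitis: 0.82 × 0.89 × 0.92 × 0.15 = 0.10071
Bayes factor = 0.015276 / 0.10071 ≈ 0.152

0.152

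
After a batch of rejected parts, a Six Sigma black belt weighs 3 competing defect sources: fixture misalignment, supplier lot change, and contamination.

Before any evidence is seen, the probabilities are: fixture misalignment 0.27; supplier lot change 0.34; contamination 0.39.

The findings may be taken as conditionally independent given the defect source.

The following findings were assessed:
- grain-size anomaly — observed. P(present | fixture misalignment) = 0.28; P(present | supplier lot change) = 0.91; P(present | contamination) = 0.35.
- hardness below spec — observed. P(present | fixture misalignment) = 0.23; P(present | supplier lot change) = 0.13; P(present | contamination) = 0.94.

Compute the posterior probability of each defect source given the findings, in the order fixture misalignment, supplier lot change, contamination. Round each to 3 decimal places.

0.094, 0.216, 0.690

For each hypothesis, the unnormalized posterior weight is prior × product of the finding likelihoods:
  fixture misalignment: 0.27 × 0.28 × 0.23 = 0.017388
  supplier lot change: 0.34 × 0.91 × 0.13 = 0.040222
  contamination: 0.39 × 0.35 × 0.94 = 0.12831
The unnormalized weights sum to 0.18592.
P(fixture misalignment | evidence) = 0.017388 / 0.18592 ≈ 0.094
P(supplier lot change | evidence) = 0.040222 / 0.18592 ≈ 0.216
P(contamination | evidence) = 0.12831 / 0.18592 ≈ 0.690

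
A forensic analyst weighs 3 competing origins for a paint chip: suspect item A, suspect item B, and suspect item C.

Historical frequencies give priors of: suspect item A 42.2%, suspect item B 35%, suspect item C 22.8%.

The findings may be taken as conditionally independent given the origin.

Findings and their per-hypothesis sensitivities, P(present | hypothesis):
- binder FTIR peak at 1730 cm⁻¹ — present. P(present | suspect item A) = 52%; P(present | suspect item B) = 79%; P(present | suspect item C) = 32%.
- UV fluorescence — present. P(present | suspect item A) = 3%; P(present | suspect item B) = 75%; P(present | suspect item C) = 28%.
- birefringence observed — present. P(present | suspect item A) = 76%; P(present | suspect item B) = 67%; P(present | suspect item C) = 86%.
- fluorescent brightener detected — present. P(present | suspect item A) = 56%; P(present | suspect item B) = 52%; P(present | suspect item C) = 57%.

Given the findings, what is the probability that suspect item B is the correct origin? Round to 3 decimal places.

Multiply each prior by the joint likelihood of the evidence pattern:
  suspect item A: 0.422 × 0.52 × 0.03 × 0.76 × 0.56 = 0.0028018
  suspect item B: 0.350 × 0.79 × 0.75 × 0.67 × 0.52 = 0.072249
  suspect item C: 0.228 × 0.32 × 0.28 × 0.86 × 0.57 = 0.010014
Normalizing constant Z = 0.0028018 + 0.072249 + 0.010014 = 0.085065.
P(suspect item B | evidence) = 0.072249 / 0.085065 ≈ 0.849.

0.849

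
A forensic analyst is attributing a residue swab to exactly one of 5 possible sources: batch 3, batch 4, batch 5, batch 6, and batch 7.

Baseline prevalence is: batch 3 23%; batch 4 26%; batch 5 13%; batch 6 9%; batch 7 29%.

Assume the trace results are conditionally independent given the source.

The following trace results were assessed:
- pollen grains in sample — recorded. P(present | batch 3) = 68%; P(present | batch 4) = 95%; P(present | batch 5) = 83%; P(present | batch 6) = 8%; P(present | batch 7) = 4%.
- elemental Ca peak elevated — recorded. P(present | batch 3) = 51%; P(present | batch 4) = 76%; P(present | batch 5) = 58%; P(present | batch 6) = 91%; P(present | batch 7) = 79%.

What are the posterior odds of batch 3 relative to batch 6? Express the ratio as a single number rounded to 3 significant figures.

12.2

Posterior odds equal prior odds times the likelihood ratio; only the two competing hypotheses matter.
  batch 3: 0.23 × 0.68 × 0.51 = 0.079764
  batch 6: 0.09 × 0.08 × 0.91 = 0.006552
Posterior odds = 0.079764 / 0.006552 ≈ 12.2.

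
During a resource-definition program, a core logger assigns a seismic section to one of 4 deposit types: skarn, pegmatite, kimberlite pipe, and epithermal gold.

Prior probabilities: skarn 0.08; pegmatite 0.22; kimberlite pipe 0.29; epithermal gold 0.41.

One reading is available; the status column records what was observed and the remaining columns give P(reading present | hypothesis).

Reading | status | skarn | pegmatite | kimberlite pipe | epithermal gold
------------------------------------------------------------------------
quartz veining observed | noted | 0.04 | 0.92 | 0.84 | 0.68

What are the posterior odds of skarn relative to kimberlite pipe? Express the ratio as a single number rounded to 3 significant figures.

0.0131

The normalizing constant cancels in an odds ratio, so compute prior × likelihood for the two hypotheses only:
  skarn: 0.08 × 0.04 = 0.0032
  kimberlite pipe: 0.29 × 0.84 = 0.2436
Odds(skarn : kimberlite pipe) = 0.0032 / 0.2436 ≈ 0.0131.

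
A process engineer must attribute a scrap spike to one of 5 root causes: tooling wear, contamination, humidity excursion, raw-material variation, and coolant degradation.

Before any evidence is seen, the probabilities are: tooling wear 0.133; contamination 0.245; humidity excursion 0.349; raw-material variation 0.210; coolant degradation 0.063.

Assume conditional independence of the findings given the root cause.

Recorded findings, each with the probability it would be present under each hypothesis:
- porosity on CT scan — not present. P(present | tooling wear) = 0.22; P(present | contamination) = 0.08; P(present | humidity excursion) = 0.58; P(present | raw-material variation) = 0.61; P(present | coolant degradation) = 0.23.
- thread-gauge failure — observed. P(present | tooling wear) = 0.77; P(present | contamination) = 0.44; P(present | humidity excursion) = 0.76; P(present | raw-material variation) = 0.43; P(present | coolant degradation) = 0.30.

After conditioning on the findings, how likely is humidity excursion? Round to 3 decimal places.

0.327

Multiply each prior by the joint likelihood of the evidence pattern (using 1 − P(present | H) for each absent finding):
  tooling wear: 0.133 × (1 − 0.22) × 0.77 = 0.07988
  contamination: 0.245 × (1 − 0.08) × 0.44 = 0.099176
  humidity excursion: 0.349 × (1 − 0.58) × 0.76 = 0.1114
  raw-material variation: 0.210 × (1 − 0.61) × 0.43 = 0.035217
  coolant degradation: 0.063 × (1 − 0.23) × 0.30 = 0.014553
Marginal likelihood of the evidence = 0.34023.
P(humidity excursion | evidence) = 0.1114 / 0.34023 ≈ 0.327.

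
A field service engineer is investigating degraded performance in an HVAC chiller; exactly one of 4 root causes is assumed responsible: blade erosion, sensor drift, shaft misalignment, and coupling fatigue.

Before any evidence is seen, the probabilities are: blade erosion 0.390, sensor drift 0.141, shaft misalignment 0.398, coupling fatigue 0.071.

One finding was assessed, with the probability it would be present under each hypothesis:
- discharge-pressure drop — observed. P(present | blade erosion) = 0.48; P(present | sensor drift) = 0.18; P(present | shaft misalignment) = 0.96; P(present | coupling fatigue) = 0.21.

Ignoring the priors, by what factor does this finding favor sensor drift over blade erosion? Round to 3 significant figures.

The Bayes factor is the ratio of the two likelihoods.
  sensor drift: 0.18
  blade erosion: 0.48
Bayes factor = 0.18 / 0.48 ≈ 0.375

0.375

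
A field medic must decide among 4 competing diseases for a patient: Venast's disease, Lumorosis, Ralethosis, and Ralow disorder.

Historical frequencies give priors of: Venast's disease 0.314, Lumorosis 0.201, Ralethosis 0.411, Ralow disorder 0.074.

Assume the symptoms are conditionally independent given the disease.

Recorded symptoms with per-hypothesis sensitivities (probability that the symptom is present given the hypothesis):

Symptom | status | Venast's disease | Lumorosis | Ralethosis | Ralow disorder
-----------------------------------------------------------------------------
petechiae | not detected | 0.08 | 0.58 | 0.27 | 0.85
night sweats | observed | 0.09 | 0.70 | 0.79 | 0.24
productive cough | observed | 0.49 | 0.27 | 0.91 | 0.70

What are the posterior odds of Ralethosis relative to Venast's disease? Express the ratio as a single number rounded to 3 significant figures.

16.9

Unnormalized posterior weight (prior times the symptom likelihoods) for each of the two hypotheses (using 1 − P(present | H) for each absent symptom):
  Ralethosis: 0.411 × (1 − 0.27) × 0.79 × 0.91 = 0.21569
  Venast's disease: 0.314 × (1 − 0.08) × 0.09 × 0.49 = 0.01274
Odds(Ralethosis : Venast's disease) = 0.21569 / 0.01274 ≈ 16.9.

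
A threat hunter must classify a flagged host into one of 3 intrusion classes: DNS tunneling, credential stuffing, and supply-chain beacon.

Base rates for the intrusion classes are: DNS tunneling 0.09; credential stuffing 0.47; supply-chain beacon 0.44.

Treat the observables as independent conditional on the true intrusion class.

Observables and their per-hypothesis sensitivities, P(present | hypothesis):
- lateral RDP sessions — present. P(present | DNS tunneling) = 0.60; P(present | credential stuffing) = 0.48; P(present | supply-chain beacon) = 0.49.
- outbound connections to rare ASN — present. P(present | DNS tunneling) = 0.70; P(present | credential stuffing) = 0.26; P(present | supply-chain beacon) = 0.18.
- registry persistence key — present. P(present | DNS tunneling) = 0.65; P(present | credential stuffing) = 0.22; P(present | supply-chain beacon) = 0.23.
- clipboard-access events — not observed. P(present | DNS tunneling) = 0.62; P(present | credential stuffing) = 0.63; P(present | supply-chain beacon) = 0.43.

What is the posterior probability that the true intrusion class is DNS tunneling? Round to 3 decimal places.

Multiply each prior by the joint likelihood of the observable pattern (using 1 − P(present | H) for each absent observable):
  DNS tunneling: 0.09 × 0.60 × 0.70 × 0.65 × (1 − 0.62) = 0.0093366
  credential stuffing: 0.47 × 0.48 × 0.26 × 0.22 × (1 − 0.63) = 0.0047746
  supply-chain beacon: 0.44 × 0.49 × 0.18 × 0.23 × (1 − 0.43) = 0.0050877
The unnormalized weights sum to 0.019199.
P(DNS tunneling | evidence) = 0.0093366 / 0.019199 ≈ 0.486.

0.486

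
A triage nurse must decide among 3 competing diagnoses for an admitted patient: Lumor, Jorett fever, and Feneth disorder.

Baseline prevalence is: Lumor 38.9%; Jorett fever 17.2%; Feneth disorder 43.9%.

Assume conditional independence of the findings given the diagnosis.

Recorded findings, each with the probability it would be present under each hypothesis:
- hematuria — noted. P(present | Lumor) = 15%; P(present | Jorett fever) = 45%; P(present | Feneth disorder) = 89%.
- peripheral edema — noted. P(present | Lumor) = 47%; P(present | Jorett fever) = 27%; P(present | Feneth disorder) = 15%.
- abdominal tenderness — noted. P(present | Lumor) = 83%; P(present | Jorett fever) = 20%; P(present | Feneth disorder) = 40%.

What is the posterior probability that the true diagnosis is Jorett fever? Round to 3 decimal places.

0.083

By Bayes' rule with conditional independence, the unnormalized weight for each hypothesis is prior × ∏ likelihoods:
  Lumor: 0.389 × 0.15 × 0.47 × 0.83 = 0.022762
  Jorett fever: 0.172 × 0.45 × 0.27 × 0.20 = 0.0041796
  Feneth disorder: 0.439 × 0.89 × 0.15 × 0.40 = 0.023443
The unnormalized weights sum to 0.050385.
P(Jorett fever | evidence) = 0.0041796 / 0.050385 ≈ 0.083.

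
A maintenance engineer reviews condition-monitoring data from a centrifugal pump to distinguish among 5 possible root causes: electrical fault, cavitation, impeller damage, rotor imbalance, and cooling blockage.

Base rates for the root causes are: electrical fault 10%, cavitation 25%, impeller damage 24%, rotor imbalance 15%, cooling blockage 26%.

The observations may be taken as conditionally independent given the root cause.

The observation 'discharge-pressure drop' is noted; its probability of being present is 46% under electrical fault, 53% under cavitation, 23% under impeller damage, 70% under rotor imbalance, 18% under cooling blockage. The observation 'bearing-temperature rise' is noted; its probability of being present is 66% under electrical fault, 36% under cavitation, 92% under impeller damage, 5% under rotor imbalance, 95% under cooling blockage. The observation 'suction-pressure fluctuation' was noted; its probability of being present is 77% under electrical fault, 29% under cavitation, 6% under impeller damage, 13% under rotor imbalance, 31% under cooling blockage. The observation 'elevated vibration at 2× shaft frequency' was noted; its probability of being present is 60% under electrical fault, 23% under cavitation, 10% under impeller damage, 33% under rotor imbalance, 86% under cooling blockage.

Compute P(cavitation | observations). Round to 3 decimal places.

By Bayes' rule with conditional independence, the unnormalized weight for each hypothesis is prior × ∏ likelihoods:
  electrical fault: 0.10 × 0.46 × 0.66 × 0.77 × 0.60 = 0.014026
  cavitation: 0.25 × 0.53 × 0.36 × 0.29 × 0.23 = 0.0031816
  impeller damage: 0.24 × 0.23 × 0.92 × 0.06 × 0.10 = 0.0003047
  rotor imbalance: 0.15 × 0.70 × 0.05 × 0.13 × 0.33 = 0.00022523
  cooling blockage: 0.26 × 0.18 × 0.95 × 0.31 × 0.86 = 0.011853
The unnormalized weights sum to 0.029591.
P(cavitation | evidence) = 0.0031816 / 0.029591 ≈ 0.108.

0.108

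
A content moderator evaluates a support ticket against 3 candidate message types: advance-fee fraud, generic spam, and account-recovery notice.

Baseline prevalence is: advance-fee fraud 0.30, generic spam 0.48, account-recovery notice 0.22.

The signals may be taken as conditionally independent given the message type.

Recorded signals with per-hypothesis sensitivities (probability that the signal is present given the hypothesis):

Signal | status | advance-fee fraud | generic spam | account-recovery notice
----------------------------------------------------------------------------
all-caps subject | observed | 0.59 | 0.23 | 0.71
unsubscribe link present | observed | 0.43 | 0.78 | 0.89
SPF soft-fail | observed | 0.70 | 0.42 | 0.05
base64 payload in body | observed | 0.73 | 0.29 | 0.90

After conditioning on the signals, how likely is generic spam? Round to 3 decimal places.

By Bayes' rule with conditional independence, the unnormalized weight for each hypothesis is prior × ∏ likelihoods:
  advance-fee fraud: 0.30 × 0.59 × 0.43 × 0.70 × 0.73 = 0.038892
  generic spam: 0.48 × 0.23 × 0.78 × 0.42 × 0.29 = 0.010488
  account-recovery notice: 0.22 × 0.71 × 0.89 × 0.05 × 0.90 = 0.0062558
The unnormalized weights sum to 0.055636.
P(generic spam | evidence) = 0.010488 / 0.055636 ≈ 0.189.

0.189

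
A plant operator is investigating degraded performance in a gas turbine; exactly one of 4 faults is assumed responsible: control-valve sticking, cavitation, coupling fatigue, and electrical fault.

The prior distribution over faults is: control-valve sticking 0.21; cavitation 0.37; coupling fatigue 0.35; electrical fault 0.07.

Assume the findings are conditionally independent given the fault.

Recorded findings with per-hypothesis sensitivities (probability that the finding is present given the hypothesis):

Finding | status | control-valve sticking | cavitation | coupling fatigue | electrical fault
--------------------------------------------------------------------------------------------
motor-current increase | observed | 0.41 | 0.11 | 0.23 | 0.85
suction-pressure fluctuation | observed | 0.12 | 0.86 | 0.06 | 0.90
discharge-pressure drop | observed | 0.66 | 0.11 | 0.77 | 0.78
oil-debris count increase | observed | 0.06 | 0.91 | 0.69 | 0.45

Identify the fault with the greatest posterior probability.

electrical fault

Multiply each prior by the joint likelihood of the evidence pattern:
  control-valve sticking: 0.21 × 0.41 × 0.12 × 0.66 × 0.06 = 0.00040915
  cavitation: 0.37 × 0.11 × 0.86 × 0.11 × 0.91 = 0.0035037
  coupling fatigue: 0.35 × 0.23 × 0.06 × 0.77 × 0.69 = 0.0025662
  electrical fault: 0.07 × 0.85 × 0.90 × 0.78 × 0.45 = 0.018796
Normalizing constant Z = 0.00040915 + 0.0035037 + 0.0025662 + 0.018796 = 0.025275.
P(control-valve sticking | evidence) ≈ 0.00040915 / 0.025275 ≈ 0.016
P(cavitation | evidence) ≈ 0.0035037 / 0.025275 ≈ 0.139
P(coupling fatigue | evidence) ≈ 0.0025662 / 0.025275 ≈ 0.102
P(electrical fault | evidence) ≈ 0.018796 / 0.025275 ≈ 0.744
The largest is 0.744, so electrical fault is most probable.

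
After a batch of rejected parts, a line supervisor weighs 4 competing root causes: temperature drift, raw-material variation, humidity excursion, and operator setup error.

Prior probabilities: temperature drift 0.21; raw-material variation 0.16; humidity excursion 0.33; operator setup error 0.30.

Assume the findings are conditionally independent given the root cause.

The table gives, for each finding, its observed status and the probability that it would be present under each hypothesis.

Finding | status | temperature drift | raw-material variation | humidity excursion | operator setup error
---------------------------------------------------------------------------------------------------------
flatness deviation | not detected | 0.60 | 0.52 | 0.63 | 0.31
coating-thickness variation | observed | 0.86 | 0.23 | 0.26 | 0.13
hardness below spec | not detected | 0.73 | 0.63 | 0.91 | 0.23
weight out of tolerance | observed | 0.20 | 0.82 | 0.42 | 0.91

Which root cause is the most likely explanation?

By Bayes' rule with conditional independence, the unnormalized weight for each hypothesis is prior × ∏ likelihoods (using 1 − P(present | H) for each absent finding):
  temperature drift: 0.21 × (1 − 0.60) × 0.86 × (1 − 0.73) × 0.20 = 0.003901
  raw-material variation: 0.16 × (1 − 0.52) × 0.23 × (1 − 0.63) × 0.82 = 0.0053593
  humidity excursion: 0.33 × (1 − 0.63) × 0.26 × (1 − 0.91) × 0.42 = 0.0012
  operator setup error: 0.30 × (1 − 0.31) × 0.13 × (1 − 0.23) × 0.91 = 0.018856
The unnormalized weights sum to 0.029316.
P(temperature drift | evidence) ≈ 0.003901 / 0.029316 ≈ 0.133
P(raw-material variation | evidence) ≈ 0.0053593 / 0.029316 ≈ 0.183
P(humidity excursion | evidence) ≈ 0.0012 / 0.029316 ≈ 0.041
P(operator setup error | evidence) ≈ 0.018856 / 0.029316 ≈ 0.643
The largest is 0.643, so operator setup error is most probable.

operator setup error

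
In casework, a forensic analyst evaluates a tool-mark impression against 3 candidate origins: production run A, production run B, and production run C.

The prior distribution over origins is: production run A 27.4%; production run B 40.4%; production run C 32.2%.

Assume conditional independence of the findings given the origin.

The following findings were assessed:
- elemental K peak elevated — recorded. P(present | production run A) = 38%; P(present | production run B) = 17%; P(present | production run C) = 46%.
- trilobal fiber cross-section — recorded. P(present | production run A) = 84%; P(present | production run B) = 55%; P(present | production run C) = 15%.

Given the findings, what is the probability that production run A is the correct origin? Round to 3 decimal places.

0.593

By Bayes' rule with conditional independence, the unnormalized weight for each hypothesis is prior × ∏ likelihoods:
  production run A: 0.274 × 0.38 × 0.84 = 0.087461
  production run B: 0.404 × 0.17 × 0.55 = 0.037774
  production run C: 0.322 × 0.46 × 0.15 = 0.022218
The unnormalized weights sum to 0.14745.
P(production run A | evidence) = 0.087461 / 0.14745 ≈ 0.593.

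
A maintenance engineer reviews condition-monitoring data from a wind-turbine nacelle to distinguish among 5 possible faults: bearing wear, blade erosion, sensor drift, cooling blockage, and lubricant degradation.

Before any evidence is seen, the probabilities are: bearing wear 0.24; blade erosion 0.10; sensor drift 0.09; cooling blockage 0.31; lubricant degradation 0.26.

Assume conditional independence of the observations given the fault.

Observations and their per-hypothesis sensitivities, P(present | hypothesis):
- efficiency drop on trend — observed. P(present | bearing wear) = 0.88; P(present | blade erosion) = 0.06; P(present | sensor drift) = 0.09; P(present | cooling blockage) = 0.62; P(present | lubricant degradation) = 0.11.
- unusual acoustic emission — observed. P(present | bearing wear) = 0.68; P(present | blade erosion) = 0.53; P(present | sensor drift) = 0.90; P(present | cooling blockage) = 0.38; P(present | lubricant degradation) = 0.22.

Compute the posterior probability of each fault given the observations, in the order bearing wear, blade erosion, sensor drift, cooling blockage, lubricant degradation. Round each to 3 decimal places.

For each hypothesis, the unnormalized posterior weight is prior × product of the observation likelihoods:
  bearing wear: 0.24 × 0.88 × 0.68 = 0.14362
  blade erosion: 0.10 × 0.06 × 0.53 = 0.00318
  sensor drift: 0.09 × 0.09 × 0.90 = 0.00729
  cooling blockage: 0.31 × 0.62 × 0.38 = 0.073036
  lubricant degradation: 0.26 × 0.11 × 0.22 = 0.006292
Normalizing constant Z = 0.14362 + 0.00318 + 0.00729 + 0.073036 + 0.006292 = 0.23341.
P(bearing wear | evidence) = 0.14362 / 0.23341 ≈ 0.615
P(blade erosion | evidence) = 0.00318 / 0.23341 ≈ 0.014
P(sensor drift | evidence) = 0.00729 / 0.23341 ≈ 0.031
P(cooling blockage | evidence) = 0.073036 / 0.23341 ≈ 0.313
P(lubricant degradation | evidence) = 0.006292 / 0.23341 ≈ 0.027

0.615, 0.014, 0.031, 0.313, 0.027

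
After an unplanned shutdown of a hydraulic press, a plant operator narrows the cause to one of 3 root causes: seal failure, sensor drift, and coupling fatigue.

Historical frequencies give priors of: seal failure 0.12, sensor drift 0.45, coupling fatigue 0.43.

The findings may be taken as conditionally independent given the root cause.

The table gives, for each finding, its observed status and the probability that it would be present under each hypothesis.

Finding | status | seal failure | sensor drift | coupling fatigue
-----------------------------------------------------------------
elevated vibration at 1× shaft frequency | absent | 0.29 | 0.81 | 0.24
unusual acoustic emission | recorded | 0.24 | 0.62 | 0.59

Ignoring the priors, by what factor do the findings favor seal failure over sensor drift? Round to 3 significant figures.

1.45

Take the product of per-finding likelihoods under each hypothesis (using 1 − P(present | H) for each absent finding), then divide.
  seal failure: (1 − 0.29) × 0.24 = 0.1704
  sensor drift: (1 − 0.81) × 0.62 = 0.1178
Bayes factor = 0.1704 / 0.1178 ≈ 1.45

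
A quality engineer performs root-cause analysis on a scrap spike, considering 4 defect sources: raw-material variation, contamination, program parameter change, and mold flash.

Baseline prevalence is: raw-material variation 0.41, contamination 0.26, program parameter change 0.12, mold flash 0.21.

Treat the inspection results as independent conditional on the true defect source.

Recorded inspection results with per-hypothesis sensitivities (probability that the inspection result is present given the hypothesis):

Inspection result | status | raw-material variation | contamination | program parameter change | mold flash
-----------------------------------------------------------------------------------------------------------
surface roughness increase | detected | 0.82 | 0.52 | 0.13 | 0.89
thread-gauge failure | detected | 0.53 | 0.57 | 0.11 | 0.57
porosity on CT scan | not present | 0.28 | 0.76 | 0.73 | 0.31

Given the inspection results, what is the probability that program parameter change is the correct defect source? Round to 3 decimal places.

0.002

Multiply each prior by the joint likelihood of the inspection result pattern (using 1 − P(present | H) for each absent inspection result):
  raw-material variation: 0.41 × 0.82 × 0.53 × (1 − 0.28) = 0.12829
  contamination: 0.26 × 0.52 × 0.57 × (1 − 0.76) = 0.018495
  program parameter change: 0.12 × 0.13 × 0.11 × (1 − 0.73) = 0.00046332
  mold flash: 0.21 × 0.89 × 0.57 × (1 − 0.31) = 0.073508
The unnormalized weights sum to 0.22076.
P(program parameter change | evidence) = 0.00046332 / 0.22076 ≈ 0.002.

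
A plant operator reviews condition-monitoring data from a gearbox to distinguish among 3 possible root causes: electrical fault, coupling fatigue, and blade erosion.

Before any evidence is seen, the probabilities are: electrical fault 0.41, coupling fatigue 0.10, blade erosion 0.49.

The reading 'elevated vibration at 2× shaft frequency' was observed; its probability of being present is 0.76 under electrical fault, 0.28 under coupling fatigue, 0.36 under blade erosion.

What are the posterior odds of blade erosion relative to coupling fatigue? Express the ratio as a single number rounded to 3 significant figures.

Posterior odds equal prior odds times the likelihood ratio; only the two competing hypotheses matter.
  blade erosion: 0.49 × 0.36 = 0.1764
  coupling fatigue: 0.10 × 0.28 = 0.028
Odds(blade erosion : coupling fatigue) = 0.1764 / 0.028 ≈ 6.30.

6.30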